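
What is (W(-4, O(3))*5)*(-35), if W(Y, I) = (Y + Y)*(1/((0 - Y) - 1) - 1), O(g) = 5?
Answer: -2800/3 ≈ -933.33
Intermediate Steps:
W(Y, I) = 2*Y*(-1 + 1/(-1 - Y)) (W(Y, I) = (2*Y)*(1/(-Y - 1) - 1) = (2*Y)*(1/(-1 - Y) - 1) = (2*Y)*(-1 + 1/(-1 - Y)) = 2*Y*(-1 + 1/(-1 - Y)))
(W(-4, O(3))*5)*(-35) = (-2*(-4)*(2 - 4)/(1 - 4)*5)*(-35) = (-2*(-4)*(-2)/(-3)*5)*(-35) = (-2*(-4)*(-⅓)*(-2)*5)*(-35) = ((16/3)*5)*(-35) = (80/3)*(-35) = -2800/3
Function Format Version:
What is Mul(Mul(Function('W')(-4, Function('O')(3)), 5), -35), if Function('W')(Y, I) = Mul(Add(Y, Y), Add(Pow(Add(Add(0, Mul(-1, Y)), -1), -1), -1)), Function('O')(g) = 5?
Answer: Rational(-2800, 3) ≈ -933.33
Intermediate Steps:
Function('W')(Y, I) = Mul(2, Y, Add(-1, Pow(Add(-1, Mul(-1, Y)), -1))) (Function('W')(Y, I) = Mul(Mul(2, Y), Add(Pow(Add(Mul(-1, Y), -1), -1), -1)) = Mul(Mul(2, Y), Add(Pow(Add(-1, Mul(-1, Y)), -1), -1)) = Mul(Mul(2, Y), Add(-1, Pow(Add(-1, Mul(-1, Y)), -1))) = Mul(2, Y, Add(-1, Pow(Add(-1, Mul(-1, Y)), -1))))
Mul(Mul(Function('W')(-4, Function('O')(3)), 5), -35) = Mul(Mul(Mul(-2, -4, Pow(Add(1, -4), -1), Add(2, -4)), 5), -35) = Mul(Mul(Mul(-2, -4, Pow(-3, -1), -2), 5), -35) = Mul(Mul(Mul(-2, -4, Rational(-1, 3), -2), 5), -35) = Mul(Mul(Rational(16, 3), 5), -35) = Mul(Rational(80, 3), -35) = Rational(-2800, 3)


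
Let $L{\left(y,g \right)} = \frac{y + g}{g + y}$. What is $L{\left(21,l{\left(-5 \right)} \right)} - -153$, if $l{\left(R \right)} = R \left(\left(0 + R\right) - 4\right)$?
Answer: $154$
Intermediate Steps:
$l{\left(R \right)} = R \left(-4 + R\right)$ ($l{\left(R \right)} = R \left(R - 4\right) = R \left(-4 + R\right)$)
$L{\left(y,g \right)} = 1$ ($L{\left(y,g \right)} = \frac{g + y}{g + y} = 1$)
$L{\left(21,l{\left(-5 \right)} \right)} - -153 = 1 - -153 = 1 + 153 = 154$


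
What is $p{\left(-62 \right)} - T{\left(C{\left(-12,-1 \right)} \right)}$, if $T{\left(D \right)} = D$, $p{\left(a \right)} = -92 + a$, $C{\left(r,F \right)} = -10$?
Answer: $-144$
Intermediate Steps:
$p{\left(-62 \right)} - T{\left(C{\left(-12,-1 \right)} \right)} = \left(-92 - 62\right) - -10 = -154 + 10 = -144$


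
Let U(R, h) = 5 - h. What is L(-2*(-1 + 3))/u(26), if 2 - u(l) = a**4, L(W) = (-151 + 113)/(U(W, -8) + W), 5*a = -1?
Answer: -23750/11241 ≈ -2.1128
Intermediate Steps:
a = -1/5 (a = (1/5)*(-1) = -1/5 ≈ -0.20000)
L(W) = -38/(13 + W) (L(W) = (-151 + 113)/((5 - 1*(-8)) + W) = -38/((5 + 8) + W) = -38/(13 + W))
u(l) = 1249/625 (u(l) = 2 - (-1/5)**4 = 2 - 1*1/625 = 2 - 1/625 = 1249/625)
L(-2*(-1 + 3))/u(26) = (-38/(13 - 2*(-1 + 3)))/(1249/625) = -38/(13 - 2*2)*(625/1249) = -38/(13 - 4)*(625/1249) = -38/9*(625/1249) = -38*1/9*(625/1249) = -38/9*625/1249 = -23750/11241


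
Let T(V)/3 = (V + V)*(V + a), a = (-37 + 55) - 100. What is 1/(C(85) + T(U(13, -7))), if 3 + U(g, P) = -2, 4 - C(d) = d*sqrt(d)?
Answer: 2614/6218871 + 85*sqrt(85)/6218871 ≈ 0.00054635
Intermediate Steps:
C(d) = 4 - d**(3/2) (C(d) = 4 - d*sqrt(d) = 4 - d**(3/2))
a = -82 (a = 18 - 100 = -82)
U(g, P) = -5 (U(g, P) = -3 - 2 = -5)
T(V) = 6*V*(-82 + V) (T(V) = 3*((V + V)*(V - 82)) = 3*((2*V)*(-82 + V)) = 3*(2*V*(-82 + V)) = 6*V*(-82 + V))
1/(C(85) + T(U(13, -7))) = 1/((4 - 85**(3/2)) + 6*(-5)*(-82 - 5)) = 1/((4 - 85*sqrt(85)) + 6*(-5)*(-87)) = 1/((4 - 85*sqrt(85)) + 2610) = 1/(2614 - 85*sqrt(85))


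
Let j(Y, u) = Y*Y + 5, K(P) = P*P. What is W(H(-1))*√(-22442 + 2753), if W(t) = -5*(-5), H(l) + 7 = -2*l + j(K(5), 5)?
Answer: 25*I*√19689 ≈ 3507.9*I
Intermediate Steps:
K(P) = P²
j(Y, u) = 5 + Y² (j(Y, u) = Y² + 5 = 5 + Y²)
H(l) = 623 - 2*l (H(l) = -7 + (-2*l + (5 + (5²)²)) = -7 + (-2*l + (5 + 25²)) = -7 + (-2*l + (5 + 625)) = -7 + (-2*l + 630) = -7 + (630 - 2*l) = 623 - 2*l)
W(t) = 25
W(H(-1))*√(-22442 + 2753) = 25*√(-22442 + 2753) = 25*√(-19689) = 25*(I*√19689) = 25*I*√19689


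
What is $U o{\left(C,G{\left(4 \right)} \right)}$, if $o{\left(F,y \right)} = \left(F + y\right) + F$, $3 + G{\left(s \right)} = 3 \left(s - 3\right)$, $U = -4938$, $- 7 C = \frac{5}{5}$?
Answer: $\frac{9876}{7} \approx 1410.9$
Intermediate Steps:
$C = - \frac{1}{7}$ ($C = - \frac{5 \cdot \frac{1}{5}}{7} = \left(- \frac{1}{7}\right) 1 = - \frac{1}{7} \approx -0.14286$)
$G{\left(s \right)} = -12 + 3 s$ ($G{\left(s \right)} = -3 + 3 \left(s - 3\right) = -3 + 3 \left(-3 + s\right) = -3 + \left(-9 + 3 s\right) = -12 + 3 s$)
$o{\left(F,y \right)} = y + 2 F$
$U o{\left(C,G{\left(4 \right)} \right)} = - 4938 \left(\left(-12 + 3 \cdot 4\right) + 2 \left(- \frac{1}{7}\right)\right) = - 4938 \left(\left(-12 + 12\right) - \frac{2}{7}\right) = - 4938 \left(0 - \frac{2}{7}\right) = \left(-4938\right) \left(- \frac{2}{7}\right) = \frac{9876}{7}$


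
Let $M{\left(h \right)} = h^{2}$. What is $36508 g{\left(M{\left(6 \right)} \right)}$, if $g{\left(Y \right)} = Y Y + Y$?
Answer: $48628656$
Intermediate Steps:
$g{\left(Y \right)} = Y + Y^{2}$ ($g{\left(Y \right)} = Y^{2} + Y = Y + Y^{2}$)
$36508 g{\left(M{\left(6 \right)} \right)} = 36508 \cdot 6^{2} \left(1 + 6^{2}\right) = 36508 \cdot 36 \left(1 + 36\right) = 36508 \cdot 36 \cdot 37 = 36508 \cdot 1332 = 48628656$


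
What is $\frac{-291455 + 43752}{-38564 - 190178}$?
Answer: $\frac{247703}{228742} \approx 1.0829$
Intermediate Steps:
$\frac{-291455 + 43752}{-38564 - 190178} = - \frac{247703}{-228742} = \left(-247703\right) \left(- \frac{1}{228742}\right) = \frac{247703}{228742}$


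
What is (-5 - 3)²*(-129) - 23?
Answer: -8279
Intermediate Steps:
(-5 - 3)²*(-129) - 23 = (-8)²*(-129) - 23 = 64*(-129) - 23 = -8256 - 23 = -8279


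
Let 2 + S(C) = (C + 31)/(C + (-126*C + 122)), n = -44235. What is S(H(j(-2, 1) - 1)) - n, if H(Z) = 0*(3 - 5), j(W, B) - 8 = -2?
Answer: 5396457/122 ≈ 44233.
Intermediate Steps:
j(W, B) = 6 (j(W, B) = 8 - 2 = 6)
H(Z) = 0 (H(Z) = 0*(-2) = 0)
S(C) = -2 + (31 + C)/(122 - 125*C) (S(C) = -2 + (C + 31)/(C + (-126*C + 122)) = -2 + (31 + C)/(C + (122 - 126*C)) = -2 + (31 + C)/(122 - 125*C))
S(H(j(-2, 1) - 1)) - n = (213 - 251*0)/(-122 + 125*0) - 1*(-44235) = (213 + 0)/(-122 + 0) + 44235 = 213/(-122) + 44235 = -1/122*213 + 44235 = -213/122 + 44235 = 5396457/122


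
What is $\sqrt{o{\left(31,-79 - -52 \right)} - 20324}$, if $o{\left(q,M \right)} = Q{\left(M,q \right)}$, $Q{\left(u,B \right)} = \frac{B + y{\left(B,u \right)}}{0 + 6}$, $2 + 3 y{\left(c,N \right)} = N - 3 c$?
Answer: $\frac{i \sqrt{731722}}{6} \approx 142.57 i$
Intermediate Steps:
$y{\left(c,N \right)} = - \frac{2}{3} - c + \frac{N}{3}$ ($y{\left(c,N \right)} = - \frac{2}{3} + \frac{N - 3 c}{3} = - \frac{2}{3} + \left(- c + \frac{N}{3}\right) = - \frac{2}{3} - c + \frac{N}{3}$)
$Q{\left(u,B \right)} = - \frac{1}{9} + \frac{u}{18}$ ($Q{\left(u,B \right)} = \frac{B - \left(\frac{2}{3} + B - \frac{u}{3}\right)}{0 + 6} = \frac{- \frac{2}{3} + \frac{u}{3}}{6} = \left(- \frac{2}{3} + \frac{u}{3}\right) \frac{1}{6} = - \frac{1}{9} + \frac{u}{18}$)
$o{\left(q,M \right)} = - \frac{1}{9} + \frac{M}{18}$
$\sqrt{o{\left(31,-79 - -52 \right)} - 20324} = \sqrt{\left(- \frac{1}{9} + \frac{-79 - -52}{18}\right) - 20324} = \sqrt{\left(- \frac{1}{9} + \frac{-79 + 52}{18}\right) - 20324} = \sqrt{\left(- \frac{1}{9} + \frac{1}{18} \left(-27\right)\right) - 20324} = \sqrt{\left(- \frac{1}{9} - \frac{3}{2}\right) - 20324} = \sqrt{- \frac{29}{18} - 20324} = \sqrt{- \frac{365861}{18}} = \frac{i \sqrt{731722}}{6}$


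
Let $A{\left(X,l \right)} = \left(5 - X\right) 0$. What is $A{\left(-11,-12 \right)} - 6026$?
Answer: $-6026$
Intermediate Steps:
$A{\left(X,l \right)} = 0$
$A{\left(-11,-12 \right)} - 6026 = 0 - 6026 = -6026$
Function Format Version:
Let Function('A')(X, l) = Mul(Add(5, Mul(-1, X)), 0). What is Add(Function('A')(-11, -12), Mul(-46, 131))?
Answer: -6026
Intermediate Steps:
Function('A')(X, l) = 0
Add(Function('A')(-11, -12), Mul(-46, 131)) = Add(0, Mul(-46, 131)) = Add(0, -6026) = -6026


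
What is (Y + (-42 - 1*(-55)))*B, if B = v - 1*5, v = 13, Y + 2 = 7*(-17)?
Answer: -864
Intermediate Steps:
Y = -121 (Y = -2 + 7*(-17) = -2 - 119 = -121)
B = 8 (B = 13 - 1*5 = 13 - 5 = 8)
(Y + (-42 - 1*(-55)))*B = (-121 + (-42 - 1*(-55)))*8 = (-121 + (-42 + 55))*8 = (-121 + 13)*8 = -108*8 = -864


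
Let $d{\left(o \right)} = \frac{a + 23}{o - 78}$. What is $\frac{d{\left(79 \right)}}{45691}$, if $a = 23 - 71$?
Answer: $- \frac{25}{45691} \approx -0.00054715$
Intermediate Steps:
$a = -48$ ($a = 23 - 71 = -48$)
$d{\left(o \right)} = - \frac{25}{-78 + o}$ ($d{\left(o \right)} = \frac{-48 + 23}{o - 78} = - \frac{25}{-78 + o}$)
$\frac{d{\left(79 \right)}}{45691} = \frac{\left(-25\right) \frac{1}{-78 + 79}}{45691} = - \frac{25}{1} \cdot \frac{1}{45691} = \left(-25\right) 1 \cdot \frac{1}{45691} = \left(-25\right) \frac{1}{45691} = - \frac{25}{45691}$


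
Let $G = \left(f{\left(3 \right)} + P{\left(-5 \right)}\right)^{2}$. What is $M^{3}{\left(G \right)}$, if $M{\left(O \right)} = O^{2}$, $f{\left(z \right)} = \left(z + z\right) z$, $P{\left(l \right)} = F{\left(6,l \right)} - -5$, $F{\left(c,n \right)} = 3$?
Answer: $95428956661682176$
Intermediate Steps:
$P{\left(l \right)} = 8$ ($P{\left(l \right)} = 3 - -5 = 3 + 5 = 8$)
$f{\left(z \right)} = 2 z^{2}$ ($f{\left(z \right)} = 2 z z = 2 z^{2}$)
$G = 676$ ($G = \left(2 \cdot 3^{2} + 8\right)^{2} = \left(2 \cdot 9 + 8\right)^{2} = \left(18 + 8\right)^{2} = 26^{2} = 676$)
$M^{3}{\left(G \right)} = \left(676^{2}\right)^{3} = 456976^{3} = 95428956661682176$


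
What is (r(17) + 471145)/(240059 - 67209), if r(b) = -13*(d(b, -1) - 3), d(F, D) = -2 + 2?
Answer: 235592/86425 ≈ 2.7260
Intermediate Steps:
d(F, D) = 0
r(b) = 39 (r(b) = -13*(0 - 3) = -13*(-3) = 39)
(r(17) + 471145)/(240059 - 67209) = (39 + 471145)/(240059 - 67209) = 471184/172850 = 471184*(1/172850) = 235592/86425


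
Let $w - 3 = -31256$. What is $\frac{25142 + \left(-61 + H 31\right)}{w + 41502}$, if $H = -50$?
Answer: $\frac{23531}{10249} \approx 2.2959$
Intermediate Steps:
$w = -31253$ ($w = 3 - 31256 = -31253$)
$\frac{25142 + \left(-61 + H 31\right)}{w + 41502} = \frac{25142 - 1611}{-31253 + 41502} = \frac{25142 - 1611}{10249} = \left(25142 - 1611\right) \frac{1}{10249} = 23531 \cdot \frac{1}{10249} = \frac{23531}{10249}$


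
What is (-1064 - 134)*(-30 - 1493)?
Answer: 1824554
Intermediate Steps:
(-1064 - 134)*(-30 - 1493) = -1198*(-1523) = 1824554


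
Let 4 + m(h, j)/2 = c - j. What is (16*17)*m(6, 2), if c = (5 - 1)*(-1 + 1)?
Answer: -3264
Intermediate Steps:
c = 0 (c = 4*0 = 0)
m(h, j) = -8 - 2*j (m(h, j) = -8 + 2*(0 - j) = -8 + 2*(-j) = -8 - 2*j)
(16*17)*m(6, 2) = (16*17)*(-8 - 2*2) = 272*(-8 - 4) = 272*(-12) = -3264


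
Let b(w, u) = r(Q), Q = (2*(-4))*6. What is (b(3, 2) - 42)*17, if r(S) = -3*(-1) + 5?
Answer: -578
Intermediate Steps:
Q = -48 (Q = -8*6 = -48)
r(S) = 8 (r(S) = -1*(-3) + 5 = 3 + 5 = 8)
b(w, u) = 8
(b(3, 2) - 42)*17 = (8 - 42)*17 = -34*17 = -578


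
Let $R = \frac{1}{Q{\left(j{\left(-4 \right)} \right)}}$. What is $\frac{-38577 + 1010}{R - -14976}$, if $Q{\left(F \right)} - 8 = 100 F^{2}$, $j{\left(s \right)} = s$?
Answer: $- \frac{60407736}{24081409} \approx -2.5085$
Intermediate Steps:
$Q{\left(F \right)} = 8 + 100 F^{2}$
$R = \frac{1}{1608}$ ($R = \frac{1}{8 + 100 \left(-4\right)^{2}} = \frac{1}{8 + 100 \cdot 16} = \frac{1}{8 + 1600} = \frac{1}{1608} \approx 0.00062189$)
$\frac{-38577 + 1010}{R - -14976} = \frac{-38577 + 1010}{\frac{1}{1608} - -14976} = - \frac{37567}{\frac{1}{1608} + 14976} = - \frac{37567}{\frac{24081409}{1608}} = \left(-37567\right) \frac{1608}{24081409} = - \frac{60407736}{24081409}$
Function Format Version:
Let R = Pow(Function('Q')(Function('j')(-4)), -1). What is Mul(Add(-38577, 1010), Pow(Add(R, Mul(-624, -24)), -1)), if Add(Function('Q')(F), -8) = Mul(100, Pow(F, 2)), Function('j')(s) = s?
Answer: Rational(-60407736, 24081409) ≈ -2.5085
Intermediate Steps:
Function('Q')(F) = Add(8, Mul(100, Pow(F, 2)))
R = Rational(1, 1608) (R = Pow(Add(8, Mul(100, Pow(-4, 2))), -1) = Pow(Add(8, Mul(100, 16)), -1) = Pow(Add(8, 1600), -1) = Pow(1608, -1) = Rational(1, 1608) ≈ 0.00062189)
Mul(Add(-38577, 1010), Pow(Add(R, Mul(-624, -24)), -1)) = Mul(Add(-38577, 1010), Pow(Add(Rational(1, 1608), Mul(-624, -24)), -1)) = Mul(-37567, Pow(Add(Rational(1, 1608), 14976), -1)) = Mul(-37567, Pow(Rational(24081409, 1608), -1)) = Mul(-37567, Rational(1608, 24081409)) = Rational(-60407736, 24081409)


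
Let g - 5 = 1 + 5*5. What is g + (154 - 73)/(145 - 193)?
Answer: 469/16 ≈ 29.313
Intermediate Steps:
g = 31 (g = 5 + (1 + 5*5) = 5 + (1 + 25) = 5 + 26 = 31)
g + (154 - 73)/(145 - 193) = 31 + (154 - 73)/(145 - 193) = 31 + 81/(-48) = 31 + 81*(-1/48) = 31 - 27/16 = 469/16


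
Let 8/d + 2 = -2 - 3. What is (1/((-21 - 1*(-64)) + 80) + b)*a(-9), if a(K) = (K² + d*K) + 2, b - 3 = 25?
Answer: 2249585/861 ≈ 2612.8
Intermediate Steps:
b = 28 (b = 3 + 25 = 28)
d = -8/7 (d = 8/(-2 + (-2 - 3)) = 8/(-2 - 5) = 8/(-7) = 8*(-⅐) = -8/7 ≈ -1.1429)
a(K) = 2 + K² - 8*K/7 (a(K) = (K² - 8*K/7) + 2 = 2 + K² - 8*K/7)
(1/((-21 - 1*(-64)) + 80) + b)*a(-9) = (1/((-21 - 1*(-64)) + 80) + 28)*(2 + (-9)² - 8/7*(-9)) = (1/((-21 + 64) + 80) + 28)*(2 + 81 + 72/7) = (1/(43 + 80) + 28)*(653/7) = (1/123 + 28)*(653/7) = (3445/123)*(653/7) = 2249585/861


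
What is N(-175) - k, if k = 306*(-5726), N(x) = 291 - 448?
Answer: 1751999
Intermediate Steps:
N(x) = -157
k = -1752156
N(-175) - k = -157 - 1*(-1752156) = -157 + 1752156 = 1751999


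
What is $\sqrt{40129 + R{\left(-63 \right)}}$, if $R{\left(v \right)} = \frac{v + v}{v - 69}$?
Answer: $\frac{\sqrt{19422898}}{22} \approx 200.32$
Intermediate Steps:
$R{\left(v \right)} = \frac{2 v}{-69 + v}$
$\sqrt{40129 + R{\left(-63 \right)}} = \sqrt{40129 + 2 \left(-63\right) \frac{1}{-69 - 63}} = \sqrt{40129 + 2 \left(-63\right) \frac{1}{-132}} = \sqrt{40129 + 2 \left(-63\right) \left(- \frac{1}{132}\right)} = \sqrt{40129 + \frac{21}{22}} = \sqrt{\frac{882859}{22}} = \frac{\sqrt{19422898}}{22}$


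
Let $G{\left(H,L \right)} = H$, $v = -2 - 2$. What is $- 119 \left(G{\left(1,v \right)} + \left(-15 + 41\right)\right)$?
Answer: $-3213$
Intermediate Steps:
$v = -4$ ($v = -2 - 2 = -4$)
$- 119 \left(G{\left(1,v \right)} + \left(-15 + 41\right)\right) = - 119 \left(1 + \left(-15 + 41\right)\right) = - 119 \left(1 + 26\right) = \left(-119\right) 27 = -3213$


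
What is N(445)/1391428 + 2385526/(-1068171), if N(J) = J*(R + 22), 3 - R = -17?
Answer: -126897059813/57164732238 ≈ -2.2198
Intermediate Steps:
R = 20 (R = 3 - 1*(-17) = 3 + 17 = 20)
N(J) = 42*J (N(J) = J*(20 + 22) = J*42 = 42*J)
N(445)/1391428 + 2385526/(-1068171) = (42*445)/1391428 + 2385526/(-1068171) = 18690*(1/1391428) + 2385526*(-1/1068171) = 9345/695714 - 183502/82167 = -126897059813/57164732238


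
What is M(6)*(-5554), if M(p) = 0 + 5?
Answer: -27770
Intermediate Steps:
M(p) = 5
M(6)*(-5554) = 5*(-5554) = -27770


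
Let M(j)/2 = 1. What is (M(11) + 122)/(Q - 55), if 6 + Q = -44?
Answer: -124/105 ≈ -1.1810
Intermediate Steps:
Q = -50 (Q = -6 - 44 = -50)
M(j) = 2 (M(j) = 2*1 = 2)
(M(11) + 122)/(Q - 55) = (2 + 122)/(-50 - 55) = 124/(-105) = 124*(-1/105) = -124/105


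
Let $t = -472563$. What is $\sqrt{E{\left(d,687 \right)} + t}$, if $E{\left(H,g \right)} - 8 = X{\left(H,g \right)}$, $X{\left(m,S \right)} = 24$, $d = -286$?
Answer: $i \sqrt{472531} \approx 687.41 i$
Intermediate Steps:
$E{\left(H,g \right)} = 32$ ($E{\left(H,g \right)} = 8 + 24 = 32$)
$\sqrt{E{\left(d,687 \right)} + t} = \sqrt{32 - 472563} = \sqrt{-472531} = i \sqrt{472531}$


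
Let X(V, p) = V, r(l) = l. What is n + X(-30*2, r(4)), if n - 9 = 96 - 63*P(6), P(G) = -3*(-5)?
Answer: -900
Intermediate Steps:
P(G) = 15
n = -840 (n = 9 + (96 - 63*15) = 9 + (96 - 945) = 9 - 849 = -840)
n + X(-30*2, r(4)) = -840 - 30*2 = -840 - 60 = -900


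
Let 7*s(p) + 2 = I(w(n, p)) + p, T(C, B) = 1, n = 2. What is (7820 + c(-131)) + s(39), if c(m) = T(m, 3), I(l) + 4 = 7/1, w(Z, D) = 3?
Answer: 54787/7 ≈ 7826.7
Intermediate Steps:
I(l) = 3 (I(l) = -4 + 7/1 = -4 + 7*1 = -4 + 7 = 3)
c(m) = 1
s(p) = 1/7 + p/7 (s(p) = -2/7 + (3 + p)/7 = -2/7 + (3/7 + p/7) = 1/7 + p/7)
(7820 + c(-131)) + s(39) = (7820 + 1) + (1/7 + (1/7)*39) = 7821 + (1/7 + 39/7) = 7821 + 40/7 = 54787/7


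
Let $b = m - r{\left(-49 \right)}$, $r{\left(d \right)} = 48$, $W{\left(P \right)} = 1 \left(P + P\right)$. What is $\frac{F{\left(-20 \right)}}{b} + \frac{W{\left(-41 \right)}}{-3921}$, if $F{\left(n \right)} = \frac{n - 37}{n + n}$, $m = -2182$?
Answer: $\frac{7090903}{349753200} \approx 0.020274$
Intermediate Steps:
$W{\left(P \right)} = 2 P$ ($W{\left(P \right)} = 1 \cdot 2 P = 2 P$)
$F{\left(n \right)} = \frac{-37 + n}{2 n}$
$b = -2230$ ($b = -2182 - 48 = -2230$)
$\frac{F{\left(-20 \right)}}{b} + \frac{W{\left(-41 \right)}}{-3921} = \frac{\frac{1}{2} \frac{1}{-20} \left(-37 - 20\right)}{-2230} + \frac{2 \left(-41\right)}{-3921} = \frac{1}{2} \left(- \frac{1}{20}\right) \left(-57\right) \left(- \frac{1}{2230}\right) - - \frac{82}{3921} = \frac{57}{40} \left(- \frac{1}{2230}\right) + \frac{82}{3921} = - \frac{57}{89200} + \frac{82}{3921} = \frac{7090903}{349753200}$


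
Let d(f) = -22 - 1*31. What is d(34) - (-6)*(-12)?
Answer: -125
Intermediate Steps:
d(f) = -53 (d(f) = -22 - 31 = -53)
d(34) - (-6)*(-12) = -53 - (-6)*(-12) = -53 - 1*72 = -53 - 72 = -125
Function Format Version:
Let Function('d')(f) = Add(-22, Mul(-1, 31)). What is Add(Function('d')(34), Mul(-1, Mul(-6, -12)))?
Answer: -125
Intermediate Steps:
Function('d')(f) = -53 (Function('d')(f) = Add(-22, -31) = -53)
Add(Function('d')(34), Mul(-1, Mul(-6, -12))) = Add(-53, Mul(-1, Mul(-6, -12))) = Add(-53, Mul(-1, 72)) = Add(-53, -72) = -125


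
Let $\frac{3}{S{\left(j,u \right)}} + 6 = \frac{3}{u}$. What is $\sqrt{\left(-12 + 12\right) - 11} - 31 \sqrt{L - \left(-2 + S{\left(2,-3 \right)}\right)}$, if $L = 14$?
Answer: $- \frac{31 \sqrt{805}}{7} + i \sqrt{11} \approx -125.65 + 3.3166 i$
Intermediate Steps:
$S{\left(j,u \right)} = \frac{3}{-6 + \frac{3}{u}}$
$\sqrt{\left(-12 + 12\right) - 11} - 31 \sqrt{L - \left(-2 + S{\left(2,-3 \right)}\right)} = \sqrt{\left(-12 + 12\right) - 11} - 31 \sqrt{14 + \left(2 - \left(-1\right) \left(-3\right) \frac{1}{-1 + 2 \left(-3\right)}\right)} = \sqrt{0 - 11} - 31 \sqrt{14 + \left(2 - \left(-1\right) \left(-3\right) \frac{1}{-1 - 6}\right)} = \sqrt{-11} - 31 \sqrt{14 + \left(2 - \left(-1\right) \left(-3\right) \frac{1}{-7}\right)} = i \sqrt{11} - 31 \sqrt{14 + \left(2 - \left(-1\right) \left(-3\right) \left(- \frac{1}{7}\right)\right)} = i \sqrt{11} - 31 \sqrt{14 + \left(2 - - \frac{3}{7}\right)} = i \sqrt{11} - 31 \sqrt{14 + \left(2 + \frac{3}{7}\right)} = i \sqrt{11} - 31 \sqrt{14 + \frac{17}{7}} = i \sqrt{11} - 31 \sqrt{\frac{115}{7}} = i \sqrt{11} - 31 \frac{\sqrt{805}}{7} = i \sqrt{11} - \frac{31 \sqrt{805}}{7} = - \frac{31 \sqrt{805}}{7} + i \sqrt{11}$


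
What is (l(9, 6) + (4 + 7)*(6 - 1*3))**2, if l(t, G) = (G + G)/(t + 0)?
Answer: 10609/9 ≈ 1178.8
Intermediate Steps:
l(t, G) = 2*G/t (l(t, G) = (2*G)/t = 2*G/t)
(l(9, 6) + (4 + 7)*(6 - 1*3))**2 = (2*6/9 + (4 + 7)*(6 - 1*3))**2 = (2*6*(1/9) + 11*(6 - 3))**2 = (4/3 + 11*3)**2 = (4/3 + 33)**2 = (103/3)**2 = 10609/9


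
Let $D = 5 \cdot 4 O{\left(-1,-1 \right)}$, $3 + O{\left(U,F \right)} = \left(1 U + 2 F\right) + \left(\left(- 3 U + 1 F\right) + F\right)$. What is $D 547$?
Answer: $-54700$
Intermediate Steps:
$O{\left(U,F \right)} = -3 - 2 U + 4 F$ ($O{\left(U,F \right)} = -3 + \left(\left(1 U + 2 F\right) + \left(\left(- 3 U + 1 F\right) + F\right)\right) = -3 + \left(\left(U + 2 F\right) + \left(\left(- 3 U + F\right) + F\right)\right) = -3 + \left(\left(U + 2 F\right) + \left(\left(F - 3 U\right) + F\right)\right) = -3 + \left(\left(U + 2 F\right) + \left(- 3 U + 2 F\right)\right) = -3 + \left(- 2 U + 4 F\right) = -3 - 2 U + 4 F$)
$D = -100$ ($D = 5 \cdot 4 \left(-3 - -2 + 4 \left(-1\right)\right) = 20 \left(-3 + 2 - 4\right) = 20 \left(-5\right) = -100$)
$D 547 = \left(-100\right) 547 = -54700$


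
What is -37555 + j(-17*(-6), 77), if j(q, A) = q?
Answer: -37453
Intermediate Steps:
-37555 + j(-17*(-6), 77) = -37555 - 17*(-6) = -37555 + 102 = -37453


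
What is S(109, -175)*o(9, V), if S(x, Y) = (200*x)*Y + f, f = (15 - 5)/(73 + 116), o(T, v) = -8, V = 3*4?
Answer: 5768279920/189 ≈ 3.0520e+7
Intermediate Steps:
V = 12
f = 10/189 ≈ 0.052910
S(x, Y) = 10/189 + 200*Y*x (S(x, Y) = (200*x)*Y + 10/189 = 200*Y*x + 10/189 = 10/189 + 200*Y*x)
S(109, -175)*o(9, V) = (10/189 + 200*(-175)*109)*(-8) = (10/189 - 3815000)*(-8) = -721034990/189*(-8) = 5768279920/189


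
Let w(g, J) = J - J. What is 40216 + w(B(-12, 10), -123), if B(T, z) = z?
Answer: 40216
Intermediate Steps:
w(g, J) = 0
40216 + w(B(-12, 10), -123) = 40216 + 0 = 40216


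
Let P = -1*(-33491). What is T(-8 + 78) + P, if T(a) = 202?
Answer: 33693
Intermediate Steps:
P = 33491
T(-8 + 78) + P = 202 + 33491 = 33693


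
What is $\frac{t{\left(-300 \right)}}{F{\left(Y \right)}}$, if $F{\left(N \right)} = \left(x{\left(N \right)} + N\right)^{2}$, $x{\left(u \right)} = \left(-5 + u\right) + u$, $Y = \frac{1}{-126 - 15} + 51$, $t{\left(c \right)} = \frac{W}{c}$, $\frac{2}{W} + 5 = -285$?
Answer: $\frac{2209}{2104183087500} \approx 1.0498 \cdot 10^{-9}$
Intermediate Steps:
$W = - \frac{1}{145}$ ($W = \frac{2}{-5 - 285} = \frac{2}{-290} = 2 \left(- \frac{1}{290}\right) = - \frac{1}{145} \approx -0.0068966$)
$t{\left(c \right)} = - \frac{1}{145 c}$
$Y = \frac{7190}{141}$ ($Y = \frac{1}{-141} + 51 = - \frac{1}{141} + 51 = \frac{7190}{141} \approx 50.993$)
$x{\left(u \right)} = -5 + 2 u$
$F{\left(N \right)} = \left(-5 + 3 N\right)^{2}$ ($F{\left(N \right)} = \left(\left(-5 + 2 N\right) + N\right)^{2} = \left(-5 + 3 N\right)^{2}$)
$\frac{t{\left(-300 \right)}}{F{\left(Y \right)}} = \frac{\left(- \frac{1}{145}\right) \frac{1}{-300}}{\left(-5 + 3 \cdot \frac{7190}{141}\right)^{2}} = \frac{\left(- \frac{1}{145}\right) \left(- \frac{1}{300}\right)}{\left(-5 + \frac{7190}{47}\right)^{2}} = \frac{1}{43500 \left(\frac{6955}{47}\right)^{2}} = \frac{1}{43500 \cdot \frac{48372025}{2209}} = \frac{1}{43500} \cdot \frac{2209}{48372025} = \frac{2209}{2104183087500}$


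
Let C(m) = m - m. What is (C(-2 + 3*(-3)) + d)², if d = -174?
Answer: 30276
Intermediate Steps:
C(m) = 0
(C(-2 + 3*(-3)) + d)² = (0 - 174)² = (-174)² = 30276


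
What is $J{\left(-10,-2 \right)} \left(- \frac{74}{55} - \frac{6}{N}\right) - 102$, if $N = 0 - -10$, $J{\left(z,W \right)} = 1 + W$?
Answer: $- \frac{5503}{55} \approx -100.05$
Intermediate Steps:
$N = 10$ ($N = 0 + 10 = 10$)
$J{\left(-10,-2 \right)} \left(- \frac{74}{55} - \frac{6}{N}\right) - 102 = \left(1 - 2\right) \left(- \frac{74}{55} - \frac{6}{10}\right) - 102 = - (\left(-74\right) \frac{1}{55} - \frac{3}{5}) - 102 = - (- \frac{74}{55} - \frac{3}{5}) - 102 = \left(-1\right) \left(- \frac{107}{55}\right) - 102 = \frac{107}{55} - 102 = - \frac{5503}{55}$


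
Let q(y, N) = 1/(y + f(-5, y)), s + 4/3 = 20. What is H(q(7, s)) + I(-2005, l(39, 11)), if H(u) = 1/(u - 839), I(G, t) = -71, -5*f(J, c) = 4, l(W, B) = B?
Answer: -1846315/26004 ≈ -71.001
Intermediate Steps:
s = 56/3 (s = -4/3 + 20 = 56/3 ≈ 18.667)
f(J, c) = -⅘ (f(J, c) = -⅕*4 = -⅘)
q(y, N) = 1/(-⅘ + y) (q(y, N) = 1/(y - ⅘) = 1/(-⅘ + y))
H(u) = 1/(-839 + u)
H(q(7, s)) + I(-2005, l(39, 11)) = 1/(-839 + 5/(-4 + 5*7)) - 71 = 1/(-839 + 5/(-4 + 35)) - 71 = 1/(-839 + 5/31) - 71 = 1/(-26004/31) - 71 = -31/26004 - 71 = -1846315/26004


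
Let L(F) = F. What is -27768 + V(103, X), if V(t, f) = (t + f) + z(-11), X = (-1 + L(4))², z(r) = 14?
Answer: -27642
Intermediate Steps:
X = 9 (X = (-1 + 4)² = 3² = 9)
V(t, f) = 14 + f + t (V(t, f) = (t + f) + 14 = (f + t) + 14 = 14 + f + t)
-27768 + V(103, X) = -27768 + (14 + 9 + 103) = -27768 + 126 = -27642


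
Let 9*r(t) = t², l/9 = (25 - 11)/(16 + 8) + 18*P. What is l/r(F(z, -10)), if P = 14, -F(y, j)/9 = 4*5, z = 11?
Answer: 3031/4800 ≈ 0.63146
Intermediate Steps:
F(y, j) = -180 (F(y, j) = -36*5 = -9*20 = -180)
l = 9093/4 (l = 9*((25 - 11)/(16 + 8) + 18*14) = 9*(14/24 + 252) = 9*(14*(1/24) + 252) = 9*(7/12 + 252) = 9*(3031/12) = 9093/4 ≈ 2273.3)
r(t) = t²/9
l/r(F(z, -10)) = 9093/(4*(((⅑)*(-180)²))) = 9093/(4*(((⅑)*32400))) = (9093/4)/3600 = (9093/4)*(1/3600) = 3031/4800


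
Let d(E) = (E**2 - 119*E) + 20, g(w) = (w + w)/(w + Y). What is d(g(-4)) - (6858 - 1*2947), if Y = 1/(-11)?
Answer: -8342771/2025 ≈ -4119.9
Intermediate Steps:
Y = -1/11 ≈ -0.090909
g(w) = 2*w/(-1/11 + w) (g(w) = (w + w)/(w - 1/11) = (2*w)/(-1/11 + w) = 2*w/(-1/11 + w))
d(E) = 20 + E**2 - 119*E
d(g(-4)) - (6858 - 1*2947) = (20 + (22*(-4)/(-1 + 11*(-4)))**2 - 2618*(-4)/(-1 + 11*(-4))) - (6858 - 1*2947) = (20 + (22*(-4)/(-1 - 44))**2 - 2618*(-4)/(-1 - 44)) - (6858 - 2947) = (20 + (22*(-4)/(-45))**2 - 2618*(-4)/(-45)) - 1*3911 = (20 + (22*(-4)*(-1/45))**2 - 2618*(-4)*(-1)/45) - 3911 = (20 + (88/45)**2 - 119*88/45) - 3911 = (20 + 7744/2025 - 10472/45) - 3911 = -422996/2025 - 3911 = -8342771/2025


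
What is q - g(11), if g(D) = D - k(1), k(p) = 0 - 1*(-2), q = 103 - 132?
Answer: -38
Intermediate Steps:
q = -29
k(p) = 2 (k(p) = 0 + 2 = 2)
g(D) = -2 + D (g(D) = D - 1*2 = D - 2 = -2 + D)
q - g(11) = -29 - (-2 + 11) = -29 - 1*9 = -29 - 9 = -38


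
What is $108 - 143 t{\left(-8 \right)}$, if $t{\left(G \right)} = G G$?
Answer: $-9044$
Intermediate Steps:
$t{\left(G \right)} = G^{2}$
$108 - 143 t{\left(-8 \right)} = 108 - 143 \left(-8\right)^{2} = 108 - 9152 = -9044$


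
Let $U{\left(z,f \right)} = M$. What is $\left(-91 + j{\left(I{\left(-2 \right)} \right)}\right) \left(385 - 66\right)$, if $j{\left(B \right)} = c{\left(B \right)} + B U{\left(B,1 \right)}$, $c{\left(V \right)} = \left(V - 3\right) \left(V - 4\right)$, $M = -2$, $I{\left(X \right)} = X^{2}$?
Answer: $-31581$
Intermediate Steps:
$c{\left(V \right)} = \left(-4 + V\right) \left(-3 + V\right)$ ($c{\left(V \right)} = \left(-3 + V\right) \left(-4 + V\right) = \left(-4 + V\right) \left(-3 + V\right)$)
$U{\left(z,f \right)} = -2$
$j{\left(B \right)} = 12 + B^{2} - 9 B$ ($j{\left(B \right)} = \left(12 + B^{2} - 7 B\right) + B \left(-2\right) = \left(12 + B^{2} - 7 B\right) - 2 B = 12 + B^{2} - 9 B$)
$\left(-91 + j{\left(I{\left(-2 \right)} \right)}\right) \left(385 - 66\right) = \left(-91 + \left(12 + \left(\left(-2\right)^{2}\right)^{2} - 9 \left(-2\right)^{2}\right)\right) \left(385 - 66\right) = \left(-91 + \left(12 + 4^{2} - 36\right)\right) 319 = \left(-91 + \left(12 + 16 - 36\right)\right) 319 = \left(-91 - 8\right) 319 = \left(-99\right) 319 = -31581$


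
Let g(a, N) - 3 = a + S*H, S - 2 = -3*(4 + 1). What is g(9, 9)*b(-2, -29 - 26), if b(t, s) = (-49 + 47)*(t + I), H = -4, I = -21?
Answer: 2944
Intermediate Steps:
S = -13 (S = 2 - 3*(4 + 1) = 2 - 3*5 = 2 - 15 = -13)
b(t, s) = 42 - 2*t (b(t, s) = (-49 + 47)*(t - 21) = -2*(-21 + t) = 42 - 2*t)
g(a, N) = 55 + a (g(a, N) = 3 + (a - 13*(-4)) = 3 + (a + 52) = 3 + (52 + a) = 55 + a)
g(9, 9)*b(-2, -29 - 26) = (55 + 9)*(42 - 2*(-2)) = 64*(42 + 4) = 64*46 = 2944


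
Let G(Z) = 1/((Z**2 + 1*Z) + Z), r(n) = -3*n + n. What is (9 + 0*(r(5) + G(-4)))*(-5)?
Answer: -45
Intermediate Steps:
r(n) = -2*n
G(Z) = 1/(Z**2 + 2*Z) (G(Z) = 1/((Z**2 + Z) + Z) = 1/((Z + Z**2) + Z) = 1/(Z**2 + 2*Z))
(9 + 0*(r(5) + G(-4)))*(-5) = (9 + 0*(-2*5 + 1/((-4)*(2 - 4))))*(-5) = (9 + 0*(-10 - 1/4/(-2)))*(-5) = (9 + 0*(-10 - 1/4*(-1/2)))*(-5) = (9 + 0*(-10 + 1/8))*(-5) = (9 + 0*(-79/8))*(-5) = (9 + 0)*(-5) = 9*(-5) = -45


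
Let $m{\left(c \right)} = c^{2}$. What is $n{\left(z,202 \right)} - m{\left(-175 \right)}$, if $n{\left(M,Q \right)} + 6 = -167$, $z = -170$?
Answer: $-30798$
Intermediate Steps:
$n{\left(M,Q \right)} = -173$ ($n{\left(M,Q \right)} = -6 - 167 = -173$)
$n{\left(z,202 \right)} - m{\left(-175 \right)} = -173 - \left(-175\right)^{2} = -173 - 30625 = -30798$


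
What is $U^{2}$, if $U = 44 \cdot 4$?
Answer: $30976$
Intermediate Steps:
$U = 176$
$U^{2} = 176^{2} = 30976$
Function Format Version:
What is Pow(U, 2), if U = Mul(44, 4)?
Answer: 30976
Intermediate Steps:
U = 176
Pow(U, 2) = Pow(176, 2) = 30976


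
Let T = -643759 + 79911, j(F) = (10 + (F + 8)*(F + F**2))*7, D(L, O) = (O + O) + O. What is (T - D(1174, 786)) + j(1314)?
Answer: 15989513004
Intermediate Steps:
D(L, O) = 3*O (D(L, O) = 2*O + O = 3*O)
j(F) = 70 + 7*(8 + F)*(F + F**2) (j(F) = (10 + (8 + F)*(F + F**2))*7 = 70 + 7*(8 + F)*(F + F**2))
T = -563848
(T - D(1174, 786)) + j(1314) = (-563848 - 3*786) + (70 + 7*1314**3 + 56*1314 + 63*1314**2) = (-563848 - 1*2358) + (70 + 7*2268747144 + 73584 + 63*1726596) = (-563848 - 2358) + (70 + 15881230008 + 73584 + 108775548) = -566206 + 15990079210 = 15989513004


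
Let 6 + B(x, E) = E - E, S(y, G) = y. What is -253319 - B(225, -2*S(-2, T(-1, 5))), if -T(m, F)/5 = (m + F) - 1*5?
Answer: -253313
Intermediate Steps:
T(m, F) = 25 - 5*F - 5*m (T(m, F) = -5*((m + F) - 1*5) = -5*((F + m) - 5) = -5*(-5 + F + m) = 25 - 5*F - 5*m)
B(x, E) = -6 (B(x, E) = -6 + (E - E) = -6 + 0 = -6)
-253319 - B(225, -2*S(-2, T(-1, 5))) = -253319 - 1*(-6) = -253319 + 6 = -253313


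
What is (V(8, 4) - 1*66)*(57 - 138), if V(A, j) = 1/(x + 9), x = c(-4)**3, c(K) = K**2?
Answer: 21945249/4105 ≈ 5346.0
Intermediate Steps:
x = 4096 (x = ((-4)**2)**3 = 16**3 = 4096)
V(A, j) = 1/4105 (V(A, j) = 1/(4096 + 9) = 1/4105)
(V(8, 4) - 1*66)*(57 - 138) = (1/4105 - 1*66)*(57 - 138) = (1/4105 - 66)*(-81) = -270929/4105*(-81) = 21945249/4105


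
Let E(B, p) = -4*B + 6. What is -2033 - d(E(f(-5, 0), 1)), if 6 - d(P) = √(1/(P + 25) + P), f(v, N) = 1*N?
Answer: -2039 + √5797/31 ≈ -2036.5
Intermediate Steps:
f(v, N) = N
E(B, p) = 6 - 4*B
d(P) = 6 - √(P + 1/(25 + P)) (d(P) = 6 - √(1/(P + 25) + P) = 6 - √(1/(25 + P) + P) = 6 - √(P + 1/(25 + P)))
-2033 - d(E(f(-5, 0), 1)) = -2033 - (6 - √((1 + (6 - 4*0)*(25 + (6 - 4*0)))/(25 + (6 - 4*0)))) = -2033 - (6 - √((1 + (6 + 0)*(25 + (6 + 0)))/(25 + (6 + 0)))) = -2033 - (6 - √((1 + 6*(25 + 6))/(25 + 6))) = -2033 - (6 - √((1 + 6*31)/31)) = -2033 - (6 - √((1 + 186)/31)) = -2033 - (6 - √((1/31)*187)) = -2033 - (6 - √(187/31)) = -2033 - (6 - √5797/31) = -2033 + (-6 + √5797/31) = -2039 + √5797/31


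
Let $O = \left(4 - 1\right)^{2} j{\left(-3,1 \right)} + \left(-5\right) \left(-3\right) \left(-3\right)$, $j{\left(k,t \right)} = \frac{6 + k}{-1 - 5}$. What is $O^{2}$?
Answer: $\frac{9801}{4} \approx 2450.3$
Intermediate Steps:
$j{\left(k,t \right)} = -1 - \frac{k}{6}$ ($j{\left(k,t \right)} = \frac{6 + k}{-6} = \left(6 + k\right) \left(- \frac{1}{6}\right) = -1 - \frac{k}{6}$)
$O = - \frac{99}{2}$ ($O = \left(4 - 1\right)^{2} \left(-1 - - \frac{1}{2}\right) + \left(-5\right) \left(-3\right) \left(-3\right) = 3^{2} \left(-1 + \frac{1}{2}\right) + 15 \left(-3\right) = 9 \left(- \frac{1}{2}\right) - 45 = - \frac{9}{2} - 45 = - \frac{99}{2} \approx -49.5$)
$O^{2} = \left(- \frac{99}{2}\right)^{2} = \frac{9801}{4}$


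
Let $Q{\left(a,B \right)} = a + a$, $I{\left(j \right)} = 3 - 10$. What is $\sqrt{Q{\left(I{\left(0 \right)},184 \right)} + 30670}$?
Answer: $8 \sqrt{479} \approx 175.09$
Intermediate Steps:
$I{\left(j \right)} = -7$ ($I{\left(j \right)} = 3 - 10 = -7$)
$Q{\left(a,B \right)} = 2 a$
$\sqrt{Q{\left(I{\left(0 \right)},184 \right)} + 30670} = \sqrt{2 \left(-7\right) + 30670} = \sqrt{-14 + 30670} = \sqrt{30656} = 8 \sqrt{479}$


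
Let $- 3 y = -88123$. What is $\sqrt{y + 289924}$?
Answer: $\frac{\sqrt{2873685}}{3} \approx 565.06$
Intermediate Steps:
$y = \frac{88123}{3}$ ($y = \left(- \frac{1}{3}\right) \left(-88123\right) = \frac{88123}{3} \approx 29374.0$)
$\sqrt{y + 289924} = \sqrt{\frac{88123}{3} + 289924} = \sqrt{\frac{957895}{3}} = \frac{\sqrt{2873685}}{3}$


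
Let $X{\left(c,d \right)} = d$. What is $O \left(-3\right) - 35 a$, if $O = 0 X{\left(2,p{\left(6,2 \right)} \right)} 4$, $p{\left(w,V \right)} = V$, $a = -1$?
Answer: $35$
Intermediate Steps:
$O = 0$ ($O = 0 \cdot 2 \cdot 4 = 0 \cdot 4 = 0$)
$O \left(-3\right) - 35 a = 0 \left(-3\right) - -35 = 0 + 35 = 35$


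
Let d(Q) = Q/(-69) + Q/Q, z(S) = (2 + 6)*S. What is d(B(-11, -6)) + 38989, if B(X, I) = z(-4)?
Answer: 2690342/69 ≈ 38990.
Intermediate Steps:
z(S) = 8*S
B(X, I) = -32 (B(X, I) = 8*(-4) = -32)
d(Q) = 1 - Q/69 (d(Q) = Q*(-1/69) + 1 = -Q/69 + 1 = 1 - Q/69)
d(B(-11, -6)) + 38989 = (1 - 1/69*(-32)) + 38989 = (1 + 32/69) + 38989 = 101/69 + 38989 = 2690342/69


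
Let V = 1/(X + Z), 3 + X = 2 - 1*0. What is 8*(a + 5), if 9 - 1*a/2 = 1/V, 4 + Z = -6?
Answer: 360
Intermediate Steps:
Z = -10 (Z = -4 - 6 = -10)
X = -1 (X = -3 + (2 - 1*0) = -3 + (2 + 0) = -3 + 2 = -1)
V = -1/11 (V = 1/(-1 - 10) = 1/(-11) = -1/11 ≈ -0.090909)
a = 40 (a = 18 - 2/(-1/11) = 18 - 2*(-11) = 18 + 22 = 40)
8*(a + 5) = 8*(40 + 5) = 8*45 = 360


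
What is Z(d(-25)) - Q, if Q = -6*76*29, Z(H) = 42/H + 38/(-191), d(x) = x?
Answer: 63135628/4775 ≈ 13222.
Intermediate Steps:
Z(H) = -38/191 + 42/H (Z(H) = 42/H + 38*(-1/191) = 42/H - 38/191 = -38/191 + 42/H)
Q = -13224 (Q = -456*29 = -13224)
Z(d(-25)) - Q = (-38/191 + 42/(-25)) - 1*(-13224) = (-38/191 + 42*(-1/25)) + 13224 = (-38/191 - 42/25) + 13224 = -8972/4775 + 13224 = 63135628/4775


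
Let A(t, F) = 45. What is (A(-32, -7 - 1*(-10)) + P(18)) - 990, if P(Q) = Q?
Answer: -927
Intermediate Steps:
(A(-32, -7 - 1*(-10)) + P(18)) - 990 = (45 + 18) - 990 = 63 - 990 = -927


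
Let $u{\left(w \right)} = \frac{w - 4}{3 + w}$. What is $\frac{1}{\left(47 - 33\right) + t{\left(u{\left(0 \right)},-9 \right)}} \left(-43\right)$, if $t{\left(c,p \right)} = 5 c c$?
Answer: $- \frac{387}{206} \approx -1.8786$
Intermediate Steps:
$u{\left(w \right)} = \frac{-4 + w}{3 + w}$
$t{\left(c,p \right)} = 5 c^{2}$
$\frac{1}{\left(47 - 33\right) + t{\left(u{\left(0 \right)},-9 \right)}} \left(-43\right) = \frac{1}{\left(47 - 33\right) + 5 \left(\frac{-4 + 0}{3 + 0}\right)^{2}} \left(-43\right) = \frac{1}{\left(47 - 33\right) + 5 \left(\frac{1}{3} \left(-4\right)\right)^{2}} \left(-43\right) = \frac{1}{14 + 5 \left(\frac{1}{3} \left(-4\right)\right)^{2}} \left(-43\right) = \frac{1}{14 + 5 \left(- \frac{4}{3}\right)^{2}} \left(-43\right) = \frac{1}{14 + 5 \cdot \frac{16}{9}} \left(-43\right) = \frac{1}{14 + \frac{80}{9}} \left(-43\right) = \frac{1}{\frac{206}{9}} \left(-43\right) = \frac{9}{206} \left(-43\right) = - \frac{387}{206}$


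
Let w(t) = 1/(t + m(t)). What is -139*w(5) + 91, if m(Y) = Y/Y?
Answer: 407/6 ≈ 67.833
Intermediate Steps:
m(Y) = 1
w(t) = 1/(1 + t) (w(t) = 1/(t + 1) = 1/(1 + t))
-139*w(5) + 91 = -139/(1 + 5) + 91 = -139/6 + 91 = 407/6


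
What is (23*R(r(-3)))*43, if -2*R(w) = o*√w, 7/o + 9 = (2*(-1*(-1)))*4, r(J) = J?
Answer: 6923*I*√3/2 ≈ 5995.5*I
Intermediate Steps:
o = -7 (o = 7/(-9 + (2*(-1*(-1)))*4) = 7/(-9 + (2*1)*4) = 7/(-9 + 2*4) = 7/(-9 + 8) = 7/(-1) = 7*(-1) = -7)
R(w) = 7*√w/2 (R(w) = -(-7)*√w/2 = 7*√w/2)
(23*R(r(-3)))*43 = (23*(7*√(-3)/2))*43 = (23*(7*(I*√3)/2))*43 = (23*(7*I*√3/2))*43 = (161*I*√3/2)*43 = 6923*I*√3/2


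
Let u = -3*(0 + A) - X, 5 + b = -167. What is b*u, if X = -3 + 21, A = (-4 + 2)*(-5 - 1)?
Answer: 9288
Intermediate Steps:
A = 12 (A = -2*(-6) = 12)
b = -172 (b = -5 - 167 = -172)
X = 18
u = -54 (u = -3*(0 + 12) - 1*18 = -3*12 - 18 = -36 - 18 = -54)
b*u = -172*(-54) = 9288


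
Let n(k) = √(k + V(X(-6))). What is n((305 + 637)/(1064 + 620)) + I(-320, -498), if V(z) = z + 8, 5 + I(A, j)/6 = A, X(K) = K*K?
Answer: -1950 + √31590998/842 ≈ -1943.3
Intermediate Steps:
X(K) = K²
I(A, j) = -30 + 6*A
V(z) = 8 + z
n(k) = √(44 + k) (n(k) = √(k + (8 + (-6)²)) = √(k + (8 + 36)) = √(k + 44) = √(44 + k))
n((305 + 637)/(1064 + 620)) + I(-320, -498) = √(44 + (305 + 637)/(1064 + 620)) + (-30 + 6*(-320)) = √(44 + 942/1684) + (-30 - 1920) = √(44 + 942*(1/1684)) - 1950 = √(44 + 471/842) - 1950 = √(37519/842) - 1950 = √31590998/842 - 1950 = -1950 + √31590998/842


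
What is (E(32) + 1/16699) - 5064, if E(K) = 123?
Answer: -82509758/16699 ≈ -4941.0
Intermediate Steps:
(E(32) + 1/16699) - 5064 = (123 + 1/16699) - 5064 = 2053978/16699 - 5064 = -82509758/16699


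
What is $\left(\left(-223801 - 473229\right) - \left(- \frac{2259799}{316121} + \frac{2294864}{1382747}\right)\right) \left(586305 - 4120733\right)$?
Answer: $\frac{1076869958351057254242828}{437115364387} \approx 2.4636 \cdot 10^{12}$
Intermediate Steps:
$\left(\left(-223801 - 473229\right) - \left(- \frac{2259799}{316121} + \frac{2294864}{1382747}\right)\right) \left(586305 - 4120733\right) = \left(\left(-223801 - 473229\right) - - \frac{2399275585309}{437115364387}\right) \left(-3534428\right) = \left(-697030 + \left(\frac{2259799}{316121} - \frac{2294864}{1382747}\right)\right) \left(-3534428\right) = \left(-697030 + \frac{2399275585309}{437115364387}\right) \left(-3534428\right) = \left(- \frac{304680123163085301}{437115364387}\right) \left(-3534428\right) = \frac{1076869958351057254242828}{437115364387}$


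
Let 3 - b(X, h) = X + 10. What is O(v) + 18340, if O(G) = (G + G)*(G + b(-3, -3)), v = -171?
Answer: 78190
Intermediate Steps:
b(X, h) = -7 - X (b(X, h) = 3 - (X + 10) = 3 - (10 + X) = 3 + (-10 - X) = -7 - X)
O(G) = 2*G*(-4 + G) (O(G) = (G + G)*(G + (-7 - 1*(-3))) = (2*G)*(G + (-7 + 3)) = (2*G)*(G - 4) = (2*G)*(-4 + G) = 2*G*(-4 + G))
O(v) + 18340 = 2*(-171)*(-4 - 171) + 18340 = 2*(-171)*(-175) + 18340 = 59850 + 18340 = 78190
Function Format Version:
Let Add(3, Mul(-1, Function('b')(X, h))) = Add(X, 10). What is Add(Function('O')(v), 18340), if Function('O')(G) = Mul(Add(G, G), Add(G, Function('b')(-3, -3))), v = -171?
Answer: 78190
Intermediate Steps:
Function('b')(X, h) = Add(-7, Mul(-1, X)) (Function('b')(X, h) = Add(3, Mul(-1, Add(X, 10))) = Add(3, Mul(-1, Add(10, X))) = Add(3, Add(-10, Mul(-1, X))) = Add(-7, Mul(-1, X)))
Function('O')(G) = Mul(2, G, Add(-4, G)) (Function('O')(G) = Mul(Add(G, G), Add(G, Add(-7, Mul(-1, -3)))) = Mul(Mul(2, G), Add(G, Add(-7, 3))) = Mul(Mul(2, G), Add(G, -4)) = Mul(Mul(2, G), Add(-4, G)) = Mul(2, G, Add(-4, G)))
Add(Function('O')(v), 18340) = Add(Mul(2, -171, Add(-4, -171)), 18340) = Add(Mul(2, -171, -175), 18340) = Add(59850, 18340) = 78190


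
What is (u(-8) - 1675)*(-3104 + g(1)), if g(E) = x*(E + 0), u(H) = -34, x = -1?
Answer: 5306445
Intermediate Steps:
g(E) = -E (g(E) = -(E + 0) = -E)
(u(-8) - 1675)*(-3104 + g(1)) = (-34 - 1675)*(-3104 - 1*1) = -1709*(-3104 - 1) = -1709*(-3105) = 5306445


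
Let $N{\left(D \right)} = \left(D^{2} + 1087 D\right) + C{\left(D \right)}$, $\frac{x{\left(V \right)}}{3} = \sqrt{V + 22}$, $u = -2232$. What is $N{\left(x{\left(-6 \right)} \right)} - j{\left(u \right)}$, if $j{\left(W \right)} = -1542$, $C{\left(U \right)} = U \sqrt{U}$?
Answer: $14730 + 24 \sqrt{3} \approx 14772.0$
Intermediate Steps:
$C{\left(U \right)} = U^{\frac{3}{2}}$
$x{\left(V \right)} = 3 \sqrt{22 + V}$ ($x{\left(V \right)} = 3 \sqrt{V + 22} = 3 \sqrt{22 + V}$)
$N{\left(D \right)} = D^{2} + D^{\frac{3}{2}} + 1087 D$ ($N{\left(D \right)} = \left(D^{2} + 1087 D\right) + D^{\frac{3}{2}} = D^{2} + D^{\frac{3}{2}} + 1087 D$)
$N{\left(x{\left(-6 \right)} \right)} - j{\left(u \right)} = \left(\left(3 \sqrt{22 - 6}\right)^{2} + \left(3 \sqrt{22 - 6}\right)^{\frac{3}{2}} + 1087 \cdot 3 \sqrt{22 - 6}\right) - -1542 = \left(\left(3 \sqrt{16}\right)^{2} + \left(3 \sqrt{16}\right)^{\frac{3}{2}} + 1087 \cdot 3 \sqrt{16}\right) + 1542 = \left(\left(3 \cdot 4\right)^{2} + \left(3 \cdot 4\right)^{\frac{3}{2}} + 1087 \cdot 3 \cdot 4\right) + 1542 = \left(12^{2} + 12^{\frac{3}{2}} + 1087 \cdot 12\right) + 1542 = \left(144 + 24 \sqrt{3} + 13044\right) + 1542 = \left(13188 + 24 \sqrt{3}\right) + 1542 = 14730 + 24 \sqrt{3}$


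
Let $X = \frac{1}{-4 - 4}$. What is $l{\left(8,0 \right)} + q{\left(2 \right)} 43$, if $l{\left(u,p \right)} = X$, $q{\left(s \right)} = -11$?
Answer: $- \frac{3785}{8} \approx -473.13$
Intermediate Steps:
$X = - \frac{1}{8}$ ($X = \frac{1}{-8} = - \frac{1}{8} \approx -0.125$)
$l{\left(u,p \right)} = - \frac{1}{8}$
$l{\left(8,0 \right)} + q{\left(2 \right)} 43 = - \frac{1}{8} - 473 = - \frac{3785}{8}$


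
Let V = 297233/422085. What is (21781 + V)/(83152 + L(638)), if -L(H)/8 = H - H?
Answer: 4596865309/17548605960 ≈ 0.26195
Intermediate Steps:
V = 297233/422085 (V = 297233*(1/422085) = 297233/422085 ≈ 0.70420)
L(H) = 0 (L(H) = -8*(H - H) = -8*0 = 0)
(21781 + V)/(83152 + L(638)) = (21781 + 297233/422085)/(83152 + 0) = (9193730618/422085)/83152 = (9193730618/422085)*(1/83152) = 4596865309/17548605960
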